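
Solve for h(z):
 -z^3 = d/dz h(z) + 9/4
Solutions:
 h(z) = C1 - z^4/4 - 9*z/4


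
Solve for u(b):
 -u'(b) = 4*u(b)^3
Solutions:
 u(b) = -sqrt(2)*sqrt(-1/(C1 - 4*b))/2
 u(b) = sqrt(2)*sqrt(-1/(C1 - 4*b))/2


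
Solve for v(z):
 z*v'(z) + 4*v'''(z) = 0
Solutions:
 v(z) = C1 + Integral(C2*airyai(-2^(1/3)*z/2) + C3*airybi(-2^(1/3)*z/2), z)


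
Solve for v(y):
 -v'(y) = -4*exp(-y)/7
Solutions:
 v(y) = C1 - 4*exp(-y)/7


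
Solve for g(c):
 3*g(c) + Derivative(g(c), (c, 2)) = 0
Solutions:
 g(c) = C1*sin(sqrt(3)*c) + C2*cos(sqrt(3)*c)


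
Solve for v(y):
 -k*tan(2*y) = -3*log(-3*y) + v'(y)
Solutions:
 v(y) = C1 + k*log(cos(2*y))/2 + 3*y*log(-y) - 3*y + 3*y*log(3)


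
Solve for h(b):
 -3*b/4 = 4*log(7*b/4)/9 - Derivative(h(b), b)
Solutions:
 h(b) = C1 + 3*b^2/8 + 4*b*log(b)/9 - 8*b*log(2)/9 - 4*b/9 + 4*b*log(7)/9


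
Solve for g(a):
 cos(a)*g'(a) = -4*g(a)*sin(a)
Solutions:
 g(a) = C1*cos(a)^4


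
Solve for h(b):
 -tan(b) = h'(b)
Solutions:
 h(b) = C1 + log(cos(b))


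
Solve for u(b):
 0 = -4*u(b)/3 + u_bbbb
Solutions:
 u(b) = C1*exp(-sqrt(2)*3^(3/4)*b/3) + C2*exp(sqrt(2)*3^(3/4)*b/3) + C3*sin(sqrt(2)*3^(3/4)*b/3) + C4*cos(sqrt(2)*3^(3/4)*b/3)


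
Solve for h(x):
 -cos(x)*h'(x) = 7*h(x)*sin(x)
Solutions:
 h(x) = C1*cos(x)^7


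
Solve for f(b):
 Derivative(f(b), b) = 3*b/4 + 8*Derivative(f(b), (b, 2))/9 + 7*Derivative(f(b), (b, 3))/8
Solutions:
 f(b) = C1 + C2*exp(2*b*(-16 + sqrt(1390))/63) + C3*exp(-2*b*(16 + sqrt(1390))/63) + 3*b^2/8 + 2*b/3


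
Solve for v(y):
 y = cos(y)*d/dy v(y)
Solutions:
 v(y) = C1 + Integral(y/cos(y), y)


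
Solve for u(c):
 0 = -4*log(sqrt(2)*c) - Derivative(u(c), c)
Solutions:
 u(c) = C1 - 4*c*log(c) - c*log(4) + 4*c


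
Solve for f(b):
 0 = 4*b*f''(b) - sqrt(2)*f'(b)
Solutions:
 f(b) = C1 + C2*b^(sqrt(2)/4 + 1)


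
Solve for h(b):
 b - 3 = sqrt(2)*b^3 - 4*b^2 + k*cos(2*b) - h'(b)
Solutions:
 h(b) = C1 + sqrt(2)*b^4/4 - 4*b^3/3 - b^2/2 + 3*b + k*sin(2*b)/2


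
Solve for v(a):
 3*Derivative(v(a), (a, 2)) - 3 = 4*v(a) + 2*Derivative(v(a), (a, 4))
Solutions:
 v(a) = (C1*sin(2^(1/4)*a*sin(atan(sqrt(23)/3)/2)) + C2*cos(2^(1/4)*a*sin(atan(sqrt(23)/3)/2)))*exp(-2^(1/4)*a*cos(atan(sqrt(23)/3)/2)) + (C3*sin(2^(1/4)*a*sin(atan(sqrt(23)/3)/2)) + C4*cos(2^(1/4)*a*sin(atan(sqrt(23)/3)/2)))*exp(2^(1/4)*a*cos(atan(sqrt(23)/3)/2)) - 3/4


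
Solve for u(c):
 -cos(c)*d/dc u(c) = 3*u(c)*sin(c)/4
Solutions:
 u(c) = C1*cos(c)^(3/4)


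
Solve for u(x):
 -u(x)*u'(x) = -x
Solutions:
 u(x) = -sqrt(C1 + x^2)
 u(x) = sqrt(C1 + x^2)


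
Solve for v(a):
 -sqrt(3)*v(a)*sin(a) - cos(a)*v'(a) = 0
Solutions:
 v(a) = C1*cos(a)^(sqrt(3))


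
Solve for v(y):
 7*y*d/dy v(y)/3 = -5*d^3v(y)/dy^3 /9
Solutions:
 v(y) = C1 + Integral(C2*airyai(-21^(1/3)*5^(2/3)*y/5) + C3*airybi(-21^(1/3)*5^(2/3)*y/5), y)


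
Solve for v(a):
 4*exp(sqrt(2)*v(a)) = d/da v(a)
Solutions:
 v(a) = sqrt(2)*(2*log(-1/(C1 + 4*a)) - log(2))/4


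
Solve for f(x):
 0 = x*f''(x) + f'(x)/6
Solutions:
 f(x) = C1 + C2*x^(5/6)


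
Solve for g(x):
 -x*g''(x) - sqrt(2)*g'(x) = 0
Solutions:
 g(x) = C1 + C2*x^(1 - sqrt(2))


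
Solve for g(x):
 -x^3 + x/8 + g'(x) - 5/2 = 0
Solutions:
 g(x) = C1 + x^4/4 - x^2/16 + 5*x/2


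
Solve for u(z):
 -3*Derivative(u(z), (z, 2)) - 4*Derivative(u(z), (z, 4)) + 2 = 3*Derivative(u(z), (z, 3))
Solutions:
 u(z) = C1 + C2*z + z^2/3 + (C3*sin(sqrt(39)*z/8) + C4*cos(sqrt(39)*z/8))*exp(-3*z/8)


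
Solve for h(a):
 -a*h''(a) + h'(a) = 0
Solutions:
 h(a) = C1 + C2*a^2


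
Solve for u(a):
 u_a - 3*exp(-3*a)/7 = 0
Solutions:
 u(a) = C1 - exp(-3*a)/7


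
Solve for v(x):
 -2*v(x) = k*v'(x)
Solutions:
 v(x) = C1*exp(-2*x/k)


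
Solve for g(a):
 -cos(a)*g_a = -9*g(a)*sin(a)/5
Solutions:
 g(a) = C1/cos(a)^(9/5)


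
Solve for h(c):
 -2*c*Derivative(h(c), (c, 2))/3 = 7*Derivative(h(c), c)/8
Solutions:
 h(c) = C1 + C2/c^(5/16)


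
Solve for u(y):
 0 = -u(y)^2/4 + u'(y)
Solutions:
 u(y) = -4/(C1 + y)


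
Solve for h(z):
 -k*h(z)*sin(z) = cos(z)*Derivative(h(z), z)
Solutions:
 h(z) = C1*exp(k*log(cos(z)))


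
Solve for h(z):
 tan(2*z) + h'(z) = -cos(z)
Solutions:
 h(z) = C1 + log(cos(2*z))/2 - sin(z)


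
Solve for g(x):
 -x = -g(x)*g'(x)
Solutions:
 g(x) = -sqrt(C1 + x^2)
 g(x) = sqrt(C1 + x^2)


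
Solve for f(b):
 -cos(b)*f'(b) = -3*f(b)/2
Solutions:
 f(b) = C1*(sin(b) + 1)^(3/4)/(sin(b) - 1)^(3/4)


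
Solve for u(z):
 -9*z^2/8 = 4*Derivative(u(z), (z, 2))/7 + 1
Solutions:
 u(z) = C1 + C2*z - 21*z^4/128 - 7*z^2/8


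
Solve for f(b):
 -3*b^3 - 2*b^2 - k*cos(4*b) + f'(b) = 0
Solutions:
 f(b) = C1 + 3*b^4/4 + 2*b^3/3 + k*sin(4*b)/4


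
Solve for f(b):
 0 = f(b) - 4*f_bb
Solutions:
 f(b) = C1*exp(-b/2) + C2*exp(b/2)


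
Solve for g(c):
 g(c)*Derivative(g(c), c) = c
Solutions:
 g(c) = -sqrt(C1 + c^2)
 g(c) = sqrt(C1 + c^2)


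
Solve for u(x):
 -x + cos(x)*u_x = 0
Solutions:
 u(x) = C1 + Integral(x/cos(x), x)


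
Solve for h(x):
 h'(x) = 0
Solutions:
 h(x) = C1


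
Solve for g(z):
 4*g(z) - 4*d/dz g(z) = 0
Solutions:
 g(z) = C1*exp(z)


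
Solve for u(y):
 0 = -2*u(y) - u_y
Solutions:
 u(y) = C1*exp(-2*y)


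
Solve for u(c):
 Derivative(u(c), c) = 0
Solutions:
 u(c) = C1


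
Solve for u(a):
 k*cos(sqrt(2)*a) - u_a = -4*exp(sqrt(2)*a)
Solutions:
 u(a) = C1 + sqrt(2)*k*sin(sqrt(2)*a)/2 + 2*sqrt(2)*exp(sqrt(2)*a)


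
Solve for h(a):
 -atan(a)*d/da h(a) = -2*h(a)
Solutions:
 h(a) = C1*exp(2*Integral(1/atan(a), a))


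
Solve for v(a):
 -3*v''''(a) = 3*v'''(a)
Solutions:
 v(a) = C1 + C2*a + C3*a^2 + C4*exp(-a)


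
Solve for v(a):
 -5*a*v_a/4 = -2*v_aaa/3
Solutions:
 v(a) = C1 + Integral(C2*airyai(15^(1/3)*a/2) + C3*airybi(15^(1/3)*a/2), a)


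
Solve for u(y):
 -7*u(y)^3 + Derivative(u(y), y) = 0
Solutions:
 u(y) = -sqrt(2)*sqrt(-1/(C1 + 7*y))/2
 u(y) = sqrt(2)*sqrt(-1/(C1 + 7*y))/2


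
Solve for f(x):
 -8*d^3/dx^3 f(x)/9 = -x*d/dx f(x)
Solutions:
 f(x) = C1 + Integral(C2*airyai(3^(2/3)*x/2) + C3*airybi(3^(2/3)*x/2), x)


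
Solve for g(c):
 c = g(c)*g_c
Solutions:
 g(c) = -sqrt(C1 + c^2)
 g(c) = sqrt(C1 + c^2)


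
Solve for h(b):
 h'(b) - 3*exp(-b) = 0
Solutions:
 h(b) = C1 - 3*exp(-b)


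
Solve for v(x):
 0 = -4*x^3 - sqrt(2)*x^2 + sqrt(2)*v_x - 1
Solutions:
 v(x) = C1 + sqrt(2)*x^4/2 + x^3/3 + sqrt(2)*x/2


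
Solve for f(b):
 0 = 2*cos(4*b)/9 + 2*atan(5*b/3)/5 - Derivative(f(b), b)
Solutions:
 f(b) = C1 + 2*b*atan(5*b/3)/5 - 3*log(25*b^2 + 9)/25 + sin(4*b)/18


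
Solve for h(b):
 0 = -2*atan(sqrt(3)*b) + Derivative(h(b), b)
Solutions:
 h(b) = C1 + 2*b*atan(sqrt(3)*b) - sqrt(3)*log(3*b^2 + 1)/3


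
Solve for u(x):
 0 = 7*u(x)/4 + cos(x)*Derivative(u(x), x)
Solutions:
 u(x) = C1*(sin(x) - 1)^(7/8)/(sin(x) + 1)^(7/8)


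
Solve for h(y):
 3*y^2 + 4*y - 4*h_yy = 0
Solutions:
 h(y) = C1 + C2*y + y^4/16 + y^3/6


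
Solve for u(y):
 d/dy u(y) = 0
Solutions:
 u(y) = C1


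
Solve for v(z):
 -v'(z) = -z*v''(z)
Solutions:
 v(z) = C1 + C2*z^2


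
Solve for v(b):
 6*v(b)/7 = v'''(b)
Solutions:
 v(b) = C3*exp(6^(1/3)*7^(2/3)*b/7) + (C1*sin(2^(1/3)*3^(5/6)*7^(2/3)*b/14) + C2*cos(2^(1/3)*3^(5/6)*7^(2/3)*b/14))*exp(-6^(1/3)*7^(2/3)*b/14)


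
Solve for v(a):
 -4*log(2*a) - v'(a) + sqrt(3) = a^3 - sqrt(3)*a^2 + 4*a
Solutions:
 v(a) = C1 - a^4/4 + sqrt(3)*a^3/3 - 2*a^2 - 4*a*log(a) - a*log(16) + sqrt(3)*a + 4*a


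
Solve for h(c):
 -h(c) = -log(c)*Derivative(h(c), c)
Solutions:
 h(c) = C1*exp(li(c))


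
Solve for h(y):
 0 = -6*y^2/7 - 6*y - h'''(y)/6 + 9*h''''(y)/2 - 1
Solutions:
 h(y) = C1 + C2*y + C3*y^2 + C4*exp(y/27) - 3*y^5/35 - 183*y^4/14 - 9889*y^3/7


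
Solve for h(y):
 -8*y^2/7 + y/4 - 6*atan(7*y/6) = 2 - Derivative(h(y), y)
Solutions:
 h(y) = C1 + 8*y^3/21 - y^2/8 + 6*y*atan(7*y/6) + 2*y - 18*log(49*y^2 + 36)/7


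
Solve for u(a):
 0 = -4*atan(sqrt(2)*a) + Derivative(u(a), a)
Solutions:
 u(a) = C1 + 4*a*atan(sqrt(2)*a) - sqrt(2)*log(2*a^2 + 1)


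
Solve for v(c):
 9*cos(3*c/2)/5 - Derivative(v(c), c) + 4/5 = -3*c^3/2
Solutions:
 v(c) = C1 + 3*c^4/8 + 4*c/5 + 6*sin(3*c/2)/5


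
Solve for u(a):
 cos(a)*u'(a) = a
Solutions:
 u(a) = C1 + Integral(a/cos(a), a)


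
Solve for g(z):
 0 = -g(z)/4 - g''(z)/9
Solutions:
 g(z) = C1*sin(3*z/2) + C2*cos(3*z/2)


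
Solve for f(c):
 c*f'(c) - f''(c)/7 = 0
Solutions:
 f(c) = C1 + C2*erfi(sqrt(14)*c/2)


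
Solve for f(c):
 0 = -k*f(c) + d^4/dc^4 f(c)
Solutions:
 f(c) = C1*exp(-c*k^(1/4)) + C2*exp(c*k^(1/4)) + C3*exp(-I*c*k^(1/4)) + C4*exp(I*c*k^(1/4))


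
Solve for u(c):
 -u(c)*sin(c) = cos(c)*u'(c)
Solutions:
 u(c) = C1*cos(c)


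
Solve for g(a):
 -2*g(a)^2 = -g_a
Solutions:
 g(a) = -1/(C1 + 2*a)


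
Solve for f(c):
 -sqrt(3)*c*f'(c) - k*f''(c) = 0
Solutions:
 f(c) = C1 + C2*sqrt(k)*erf(sqrt(2)*3^(1/4)*c*sqrt(1/k)/2)


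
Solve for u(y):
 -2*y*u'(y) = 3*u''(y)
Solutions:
 u(y) = C1 + C2*erf(sqrt(3)*y/3)


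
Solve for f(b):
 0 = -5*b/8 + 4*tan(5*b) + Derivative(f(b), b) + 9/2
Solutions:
 f(b) = C1 + 5*b^2/16 - 9*b/2 + 4*log(cos(5*b))/5


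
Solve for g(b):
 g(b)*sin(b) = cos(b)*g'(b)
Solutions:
 g(b) = C1/cos(b)


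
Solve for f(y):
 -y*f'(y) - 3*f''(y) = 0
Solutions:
 f(y) = C1 + C2*erf(sqrt(6)*y/6)


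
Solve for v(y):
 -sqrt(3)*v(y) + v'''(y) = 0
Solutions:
 v(y) = C3*exp(3^(1/6)*y) + (C1*sin(3^(2/3)*y/2) + C2*cos(3^(2/3)*y/2))*exp(-3^(1/6)*y/2)


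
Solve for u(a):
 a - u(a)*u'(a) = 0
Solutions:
 u(a) = -sqrt(C1 + a^2)
 u(a) = sqrt(C1 + a^2)


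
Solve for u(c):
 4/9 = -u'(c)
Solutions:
 u(c) = C1 - 4*c/9


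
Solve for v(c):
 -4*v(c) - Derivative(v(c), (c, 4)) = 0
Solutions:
 v(c) = (C1*sin(c) + C2*cos(c))*exp(-c) + (C3*sin(c) + C4*cos(c))*exp(c)


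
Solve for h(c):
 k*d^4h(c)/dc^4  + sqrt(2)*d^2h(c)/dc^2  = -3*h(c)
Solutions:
 h(c) = C1*exp(-2^(3/4)*c*sqrt((-sqrt(1 - 6*k) - 1)/k)/2) + C2*exp(2^(3/4)*c*sqrt((-sqrt(1 - 6*k) - 1)/k)/2) + C3*exp(-2^(3/4)*c*sqrt((sqrt(1 - 6*k) - 1)/k)/2) + C4*exp(2^(3/4)*c*sqrt((sqrt(1 - 6*k) - 1)/k)/2)


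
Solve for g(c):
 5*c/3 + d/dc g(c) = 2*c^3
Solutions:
 g(c) = C1 + c^4/2 - 5*c^2/6


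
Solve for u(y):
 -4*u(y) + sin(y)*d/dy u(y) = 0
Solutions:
 u(y) = C1*(cos(y)^2 - 2*cos(y) + 1)/(cos(y)^2 + 2*cos(y) + 1)


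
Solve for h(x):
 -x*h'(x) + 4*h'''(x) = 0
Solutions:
 h(x) = C1 + Integral(C2*airyai(2^(1/3)*x/2) + C3*airybi(2^(1/3)*x/2), x)


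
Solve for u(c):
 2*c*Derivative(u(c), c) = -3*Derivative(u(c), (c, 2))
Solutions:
 u(c) = C1 + C2*erf(sqrt(3)*c/3)


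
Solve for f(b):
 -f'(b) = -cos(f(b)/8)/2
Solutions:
 -b/2 - 4*log(sin(f(b)/8) - 1) + 4*log(sin(f(b)/8) + 1) = C1


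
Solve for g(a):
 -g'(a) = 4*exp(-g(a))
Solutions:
 g(a) = log(C1 - 4*a)


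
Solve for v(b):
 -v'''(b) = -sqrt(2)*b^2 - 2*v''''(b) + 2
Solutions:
 v(b) = C1 + C2*b + C3*b^2 + C4*exp(b/2) + sqrt(2)*b^5/60 + sqrt(2)*b^4/6 + b^3*(-1 + 4*sqrt(2))/3


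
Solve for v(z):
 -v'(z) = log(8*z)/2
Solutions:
 v(z) = C1 - z*log(z)/2 - 3*z*log(2)/2 + z/2


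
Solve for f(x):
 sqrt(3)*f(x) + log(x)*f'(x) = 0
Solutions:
 f(x) = C1*exp(-sqrt(3)*li(x))


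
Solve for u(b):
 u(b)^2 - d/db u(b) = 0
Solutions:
 u(b) = -1/(C1 + b)


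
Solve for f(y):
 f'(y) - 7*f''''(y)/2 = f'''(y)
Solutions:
 f(y) = C1 + C2*exp(-y*(4/(21*sqrt(3921) + 1315)^(1/3) + 4 + (21*sqrt(3921) + 1315)^(1/3))/42)*sin(sqrt(3)*y*(-(21*sqrt(3921) + 1315)^(1/3) + 4/(21*sqrt(3921) + 1315)^(1/3))/42) + C3*exp(-y*(4/(21*sqrt(3921) + 1315)^(1/3) + 4 + (21*sqrt(3921) + 1315)^(1/3))/42)*cos(sqrt(3)*y*(-(21*sqrt(3921) + 1315)^(1/3) + 4/(21*sqrt(3921) + 1315)^(1/3))/42) + C4*exp(y*(-2 + 4/(21*sqrt(3921) + 1315)^(1/3) + (21*sqrt(3921) + 1315)^(1/3))/21)


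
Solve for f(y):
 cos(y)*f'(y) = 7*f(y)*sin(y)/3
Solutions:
 f(y) = C1/cos(y)^(7/3)


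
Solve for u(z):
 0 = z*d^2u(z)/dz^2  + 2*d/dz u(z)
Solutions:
 u(z) = C1 + C2/z


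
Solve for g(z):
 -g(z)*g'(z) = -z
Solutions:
 g(z) = -sqrt(C1 + z^2)
 g(z) = sqrt(C1 + z^2)


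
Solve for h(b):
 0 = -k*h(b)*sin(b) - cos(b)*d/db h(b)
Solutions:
 h(b) = C1*exp(k*log(cos(b)))


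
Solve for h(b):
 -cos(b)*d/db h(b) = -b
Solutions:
 h(b) = C1 + Integral(b/cos(b), b)


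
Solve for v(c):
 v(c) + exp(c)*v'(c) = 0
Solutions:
 v(c) = C1*exp(exp(-c))


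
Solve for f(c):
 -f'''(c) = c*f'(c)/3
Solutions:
 f(c) = C1 + Integral(C2*airyai(-3^(2/3)*c/3) + C3*airybi(-3^(2/3)*c/3), c)


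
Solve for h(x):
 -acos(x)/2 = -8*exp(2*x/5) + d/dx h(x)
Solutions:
 h(x) = C1 - x*acos(x)/2 + sqrt(1 - x^2)/2 + 20*exp(2*x/5)


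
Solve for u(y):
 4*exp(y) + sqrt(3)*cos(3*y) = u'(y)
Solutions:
 u(y) = C1 + 4*exp(y) + sqrt(3)*sin(3*y)/3


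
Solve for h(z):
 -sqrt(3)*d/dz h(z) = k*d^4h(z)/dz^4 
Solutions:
 h(z) = C1 + C2*exp(3^(1/6)*z*(-1/k)^(1/3)) + C3*exp(z*(-1/k)^(1/3)*(-3^(1/6) + 3^(2/3)*I)/2) + C4*exp(-z*(-1/k)^(1/3)*(3^(1/6) + 3^(2/3)*I)/2)


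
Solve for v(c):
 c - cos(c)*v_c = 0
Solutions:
 v(c) = C1 + Integral(c/cos(c), c)


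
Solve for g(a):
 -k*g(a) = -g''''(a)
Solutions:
 g(a) = C1*exp(-a*k^(1/4)) + C2*exp(a*k^(1/4)) + C3*exp(-I*a*k^(1/4)) + C4*exp(I*a*k^(1/4))


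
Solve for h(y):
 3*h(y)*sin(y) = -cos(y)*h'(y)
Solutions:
 h(y) = C1*cos(y)^3


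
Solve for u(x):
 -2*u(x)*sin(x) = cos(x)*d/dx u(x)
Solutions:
 u(x) = C1*cos(x)^2


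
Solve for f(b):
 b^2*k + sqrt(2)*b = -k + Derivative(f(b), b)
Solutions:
 f(b) = C1 + b^3*k/3 + sqrt(2)*b^2/2 + b*k


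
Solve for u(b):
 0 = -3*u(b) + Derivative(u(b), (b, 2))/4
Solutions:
 u(b) = C1*exp(-2*sqrt(3)*b) + C2*exp(2*sqrt(3)*b)


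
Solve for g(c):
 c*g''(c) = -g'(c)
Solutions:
 g(c) = C1 + C2*log(c)


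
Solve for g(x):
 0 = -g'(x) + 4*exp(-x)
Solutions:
 g(x) = C1 - 4*exp(-x)


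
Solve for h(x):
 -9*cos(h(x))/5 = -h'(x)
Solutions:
 -9*x/5 - log(sin(h(x)) - 1)/2 + log(sin(h(x)) + 1)/2 = C1


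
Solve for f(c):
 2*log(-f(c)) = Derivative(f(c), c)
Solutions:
 -li(-f(c)) = C1 + 2*c


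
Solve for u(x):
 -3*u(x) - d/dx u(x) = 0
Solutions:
 u(x) = C1*exp(-3*x)


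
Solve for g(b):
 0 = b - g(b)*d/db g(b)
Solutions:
 g(b) = -sqrt(C1 + b^2)
 g(b) = sqrt(C1 + b^2)


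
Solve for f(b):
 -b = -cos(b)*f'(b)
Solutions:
 f(b) = C1 + Integral(b/cos(b), b)


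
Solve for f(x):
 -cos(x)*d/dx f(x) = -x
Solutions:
 f(x) = C1 + Integral(x/cos(x), x)


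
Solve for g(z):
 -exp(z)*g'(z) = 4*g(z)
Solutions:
 g(z) = C1*exp(4*exp(-z))


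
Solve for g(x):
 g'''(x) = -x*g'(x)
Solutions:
 g(x) = C1 + Integral(C2*airyai(-x) + C3*airybi(-x), x)


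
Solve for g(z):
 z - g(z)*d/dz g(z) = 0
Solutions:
 g(z) = -sqrt(C1 + z^2)
 g(z) = sqrt(C1 + z^2)


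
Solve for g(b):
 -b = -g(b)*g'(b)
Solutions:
 g(b) = -sqrt(C1 + b^2)
 g(b) = sqrt(C1 + b^2)


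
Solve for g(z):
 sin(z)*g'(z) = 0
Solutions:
 g(z) = C1


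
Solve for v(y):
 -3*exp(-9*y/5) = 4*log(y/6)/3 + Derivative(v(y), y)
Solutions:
 v(y) = C1 - 4*y*log(y)/3 + 4*y*(1 + log(6))/3 + 5*exp(-9*y/5)/3


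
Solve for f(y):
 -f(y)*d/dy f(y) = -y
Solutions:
 f(y) = -sqrt(C1 + y^2)
 f(y) = sqrt(C1 + y^2)


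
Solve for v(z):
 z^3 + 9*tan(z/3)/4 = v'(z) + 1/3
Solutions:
 v(z) = C1 + z^4/4 - z/3 - 27*log(cos(z/3))/4


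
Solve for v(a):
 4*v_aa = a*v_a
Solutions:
 v(a) = C1 + C2*erfi(sqrt(2)*a/4)


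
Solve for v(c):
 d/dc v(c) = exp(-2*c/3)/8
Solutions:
 v(c) = C1 - 3*exp(-2*c/3)/16


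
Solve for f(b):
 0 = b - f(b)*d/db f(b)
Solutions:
 f(b) = -sqrt(C1 + b^2)
 f(b) = sqrt(C1 + b^2)


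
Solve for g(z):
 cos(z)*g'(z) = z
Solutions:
 g(z) = C1 + Integral(z/cos(z), z)


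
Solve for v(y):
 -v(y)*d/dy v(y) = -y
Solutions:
 v(y) = -sqrt(C1 + y^2)
 v(y) = sqrt(C1 + y^2)


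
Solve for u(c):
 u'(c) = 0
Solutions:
 u(c) = C1


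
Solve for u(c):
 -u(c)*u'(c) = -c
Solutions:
 u(c) = -sqrt(C1 + c^2)
 u(c) = sqrt(C1 + c^2)


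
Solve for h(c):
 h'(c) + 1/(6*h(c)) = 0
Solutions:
 h(c) = -sqrt(C1 - 3*c)/3
 h(c) = sqrt(C1 - 3*c)/3


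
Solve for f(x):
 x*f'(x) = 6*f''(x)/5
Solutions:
 f(x) = C1 + C2*erfi(sqrt(15)*x/6)


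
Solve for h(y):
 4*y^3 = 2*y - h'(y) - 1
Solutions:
 h(y) = C1 - y^4 + y^2 - y


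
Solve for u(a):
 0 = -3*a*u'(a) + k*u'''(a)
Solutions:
 u(a) = C1 + Integral(C2*airyai(3^(1/3)*a*(1/k)^(1/3)) + C3*airybi(3^(1/3)*a*(1/k)^(1/3)), a)


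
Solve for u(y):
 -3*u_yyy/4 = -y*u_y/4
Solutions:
 u(y) = C1 + Integral(C2*airyai(3^(2/3)*y/3) + C3*airybi(3^(2/3)*y/3), y)


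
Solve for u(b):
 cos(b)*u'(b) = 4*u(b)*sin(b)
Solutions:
 u(b) = C1/cos(b)^4


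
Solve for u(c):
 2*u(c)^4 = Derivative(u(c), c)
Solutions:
 u(c) = (-1/(C1 + 6*c))^(1/3)
 u(c) = (-1/(C1 + 2*c))^(1/3)*(-3^(2/3) - 3*3^(1/6)*I)/6
 u(c) = (-1/(C1 + 2*c))^(1/3)*(-3^(2/3) + 3*3^(1/6)*I)/6


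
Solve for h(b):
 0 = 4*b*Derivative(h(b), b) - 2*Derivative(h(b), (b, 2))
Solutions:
 h(b) = C1 + C2*erfi(b)


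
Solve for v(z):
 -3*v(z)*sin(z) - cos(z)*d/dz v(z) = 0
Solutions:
 v(z) = C1*cos(z)^3


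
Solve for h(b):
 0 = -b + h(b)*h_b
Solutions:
 h(b) = -sqrt(C1 + b^2)
 h(b) = sqrt(C1 + b^2)


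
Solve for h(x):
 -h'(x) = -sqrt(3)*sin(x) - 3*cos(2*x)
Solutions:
 h(x) = C1 + 3*sin(2*x)/2 - sqrt(3)*cos(x)


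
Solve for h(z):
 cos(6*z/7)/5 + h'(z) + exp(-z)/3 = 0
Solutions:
 h(z) = C1 - 7*sin(6*z/7)/30 + exp(-z)/3


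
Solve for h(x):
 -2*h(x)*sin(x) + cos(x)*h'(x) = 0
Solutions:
 h(x) = C1/cos(x)^2


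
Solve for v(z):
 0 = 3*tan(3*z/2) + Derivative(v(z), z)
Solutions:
 v(z) = C1 + 2*log(cos(3*z/2))


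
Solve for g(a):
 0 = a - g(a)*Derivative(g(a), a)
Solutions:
 g(a) = -sqrt(C1 + a^2)
 g(a) = sqrt(C1 + a^2)


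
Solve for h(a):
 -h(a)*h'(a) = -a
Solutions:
 h(a) = -sqrt(C1 + a^2)
 h(a) = sqrt(C1 + a^2)


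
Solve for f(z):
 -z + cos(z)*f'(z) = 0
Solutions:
 f(z) = C1 + Integral(z/cos(z), z)


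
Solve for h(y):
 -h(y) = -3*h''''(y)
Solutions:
 h(y) = C1*exp(-3^(3/4)*y/3) + C2*exp(3^(3/4)*y/3) + C3*sin(3^(3/4)*y/3) + C4*cos(3^(3/4)*y/3)


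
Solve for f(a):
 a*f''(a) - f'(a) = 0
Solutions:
 f(a) = C1 + C2*a^2


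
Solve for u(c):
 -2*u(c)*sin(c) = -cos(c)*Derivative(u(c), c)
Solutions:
 u(c) = C1/cos(c)^2


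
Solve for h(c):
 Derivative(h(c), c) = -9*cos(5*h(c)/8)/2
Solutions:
 9*c/2 - 4*log(sin(5*h(c)/8) - 1)/5 + 4*log(sin(5*h(c)/8) + 1)/5 = C1


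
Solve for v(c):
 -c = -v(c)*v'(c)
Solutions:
 v(c) = -sqrt(C1 + c^2)
 v(c) = sqrt(C1 + c^2)


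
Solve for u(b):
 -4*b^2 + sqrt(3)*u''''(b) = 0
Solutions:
 u(b) = C1 + C2*b + C3*b^2 + C4*b^3 + sqrt(3)*b^6/270


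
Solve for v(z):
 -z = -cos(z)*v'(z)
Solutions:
 v(z) = C1 + Integral(z/cos(z), z)


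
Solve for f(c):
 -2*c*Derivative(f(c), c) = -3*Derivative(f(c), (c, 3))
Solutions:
 f(c) = C1 + Integral(C2*airyai(2^(1/3)*3^(2/3)*c/3) + C3*airybi(2^(1/3)*3^(2/3)*c/3), c)


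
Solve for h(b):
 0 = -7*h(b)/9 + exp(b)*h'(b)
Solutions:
 h(b) = C1*exp(-7*exp(-b)/9)


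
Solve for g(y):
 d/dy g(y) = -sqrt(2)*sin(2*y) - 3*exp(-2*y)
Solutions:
 g(y) = C1 + sqrt(2)*cos(2*y)/2 + 3*exp(-2*y)/2


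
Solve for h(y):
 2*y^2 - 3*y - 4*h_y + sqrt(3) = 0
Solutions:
 h(y) = C1 + y^3/6 - 3*y^2/8 + sqrt(3)*y/4


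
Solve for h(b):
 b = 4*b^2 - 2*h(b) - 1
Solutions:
 h(b) = 2*b^2 - b/2 - 1/2


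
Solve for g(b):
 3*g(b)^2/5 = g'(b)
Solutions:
 g(b) = -5/(C1 + 3*b)


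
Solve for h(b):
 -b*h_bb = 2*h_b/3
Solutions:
 h(b) = C1 + C2*b^(1/3)


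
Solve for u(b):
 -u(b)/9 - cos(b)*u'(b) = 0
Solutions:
 u(b) = C1*(sin(b) - 1)^(1/18)/(sin(b) + 1)^(1/18)


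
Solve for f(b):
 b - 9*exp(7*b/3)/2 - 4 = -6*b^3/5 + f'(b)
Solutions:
 f(b) = C1 + 3*b^4/10 + b^2/2 - 4*b - 27*exp(7*b/3)/14


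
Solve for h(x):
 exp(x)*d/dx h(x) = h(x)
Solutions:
 h(x) = C1*exp(-exp(-x))


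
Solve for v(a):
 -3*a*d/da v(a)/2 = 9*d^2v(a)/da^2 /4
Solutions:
 v(a) = C1 + C2*erf(sqrt(3)*a/3)


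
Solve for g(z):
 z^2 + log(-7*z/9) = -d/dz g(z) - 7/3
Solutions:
 g(z) = C1 - z^3/3 - z*log(-z) + z*(-log(7) - 4/3 + 2*log(3))


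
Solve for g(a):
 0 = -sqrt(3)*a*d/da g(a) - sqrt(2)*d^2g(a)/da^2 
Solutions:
 g(a) = C1 + C2*erf(6^(1/4)*a/2)


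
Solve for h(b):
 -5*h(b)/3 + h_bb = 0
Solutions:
 h(b) = C1*exp(-sqrt(15)*b/3) + C2*exp(sqrt(15)*b/3)


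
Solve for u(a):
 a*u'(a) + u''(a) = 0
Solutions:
 u(a) = C1 + C2*erf(sqrt(2)*a/2)


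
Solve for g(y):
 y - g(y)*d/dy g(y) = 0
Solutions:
 g(y) = -sqrt(C1 + y^2)
 g(y) = sqrt(C1 + y^2)


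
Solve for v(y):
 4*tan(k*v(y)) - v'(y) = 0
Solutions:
 v(y) = Piecewise((-asin(exp(C1*k + 4*k*y))/k + pi/k, Ne(k, 0)), (nan, True))
 v(y) = Piecewise((asin(exp(C1*k + 4*k*y))/k, Ne(k, 0)), (nan, True))


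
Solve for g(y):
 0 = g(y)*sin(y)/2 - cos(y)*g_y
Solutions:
 g(y) = C1/sqrt(cos(y))


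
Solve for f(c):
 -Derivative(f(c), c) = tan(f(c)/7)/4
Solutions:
 f(c) = -7*asin(C1*exp(-c/28)) + 7*pi
 f(c) = 7*asin(C1*exp(-c/28))


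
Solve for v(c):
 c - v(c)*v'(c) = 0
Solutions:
 v(c) = -sqrt(C1 + c^2)
 v(c) = sqrt(C1 + c^2)


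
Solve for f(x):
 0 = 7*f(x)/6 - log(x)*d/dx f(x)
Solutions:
 f(x) = C1*exp(7*li(x)/6)


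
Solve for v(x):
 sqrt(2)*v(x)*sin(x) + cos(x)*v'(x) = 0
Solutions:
 v(x) = C1*cos(x)^(sqrt(2))


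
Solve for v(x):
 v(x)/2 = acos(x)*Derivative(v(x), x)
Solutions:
 v(x) = C1*exp(Integral(1/acos(x), x)/2)


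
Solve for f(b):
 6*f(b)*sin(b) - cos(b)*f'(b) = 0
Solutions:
 f(b) = C1/cos(b)^6


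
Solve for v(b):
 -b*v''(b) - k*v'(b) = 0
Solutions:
 v(b) = C1 + b^(1 - re(k))*(C2*sin(log(b)*Abs(im(k))) + C3*cos(log(b)*im(k)))


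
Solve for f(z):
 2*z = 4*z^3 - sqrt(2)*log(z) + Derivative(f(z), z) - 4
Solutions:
 f(z) = C1 - z^4 + z^2 + sqrt(2)*z*log(z) - sqrt(2)*z + 4*z


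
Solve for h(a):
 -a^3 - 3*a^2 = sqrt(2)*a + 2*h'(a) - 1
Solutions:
 h(a) = C1 - a^4/8 - a^3/2 - sqrt(2)*a^2/4 + a/2


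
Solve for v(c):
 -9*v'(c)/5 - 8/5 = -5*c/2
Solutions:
 v(c) = C1 + 25*c^2/36 - 8*c/9


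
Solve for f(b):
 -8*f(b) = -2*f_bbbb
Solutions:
 f(b) = C1*exp(-sqrt(2)*b) + C2*exp(sqrt(2)*b) + C3*sin(sqrt(2)*b) + C4*cos(sqrt(2)*b)


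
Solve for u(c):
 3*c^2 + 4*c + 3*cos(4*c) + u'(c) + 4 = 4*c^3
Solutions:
 u(c) = C1 + c^4 - c^3 - 2*c^2 - 4*c - 3*sin(4*c)/4


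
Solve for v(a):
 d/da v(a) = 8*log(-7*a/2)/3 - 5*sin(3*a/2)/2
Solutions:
 v(a) = C1 + 8*a*log(-a)/3 - 8*a/3 - 8*a*log(2)/3 + 8*a*log(7)/3 + 5*cos(3*a/2)/3


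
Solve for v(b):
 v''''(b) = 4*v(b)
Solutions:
 v(b) = C1*exp(-sqrt(2)*b) + C2*exp(sqrt(2)*b) + C3*sin(sqrt(2)*b) + C4*cos(sqrt(2)*b)


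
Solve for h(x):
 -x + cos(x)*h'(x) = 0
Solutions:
 h(x) = C1 + Integral(x/cos(x), x)


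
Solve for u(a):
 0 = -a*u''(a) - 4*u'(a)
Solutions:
 u(a) = C1 + C2/a^3


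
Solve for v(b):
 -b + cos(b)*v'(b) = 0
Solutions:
 v(b) = C1 + Integral(b/cos(b), b)


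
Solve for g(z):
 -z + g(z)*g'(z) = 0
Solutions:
 g(z) = -sqrt(C1 + z^2)
 g(z) = sqrt(C1 + z^2)


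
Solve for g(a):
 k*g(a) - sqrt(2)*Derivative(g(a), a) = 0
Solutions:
 g(a) = C1*exp(sqrt(2)*a*k/2)


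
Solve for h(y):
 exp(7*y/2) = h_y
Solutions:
 h(y) = C1 + 2*exp(7*y/2)/7


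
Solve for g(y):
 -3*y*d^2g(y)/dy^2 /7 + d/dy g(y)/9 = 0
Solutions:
 g(y) = C1 + C2*y^(34/27)


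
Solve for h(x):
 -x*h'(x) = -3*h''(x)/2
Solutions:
 h(x) = C1 + C2*erfi(sqrt(3)*x/3)


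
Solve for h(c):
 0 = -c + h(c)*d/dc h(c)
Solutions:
 h(c) = -sqrt(C1 + c^2)
 h(c) = sqrt(C1 + c^2)


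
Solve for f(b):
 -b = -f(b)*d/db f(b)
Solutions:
 f(b) = -sqrt(C1 + b^2)
 f(b) = sqrt(C1 + b^2)


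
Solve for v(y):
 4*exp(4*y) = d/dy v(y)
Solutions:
 v(y) = C1 + exp(4*y)


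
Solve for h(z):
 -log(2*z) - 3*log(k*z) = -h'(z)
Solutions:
 h(z) = C1 + z*(3*log(k) - 4 + log(2)) + 4*z*log(z)


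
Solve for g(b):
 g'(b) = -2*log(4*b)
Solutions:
 g(b) = C1 - 2*b*log(b) - b*log(16) + 2*b


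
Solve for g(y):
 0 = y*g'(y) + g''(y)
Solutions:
 g(y) = C1 + C2*erf(sqrt(2)*y/2)


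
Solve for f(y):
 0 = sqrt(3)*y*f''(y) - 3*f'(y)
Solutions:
 f(y) = C1 + C2*y^(1 + sqrt(3))


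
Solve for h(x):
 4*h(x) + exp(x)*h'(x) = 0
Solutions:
 h(x) = C1*exp(4*exp(-x))


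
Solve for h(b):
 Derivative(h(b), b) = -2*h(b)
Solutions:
 h(b) = C1*exp(-2*b)


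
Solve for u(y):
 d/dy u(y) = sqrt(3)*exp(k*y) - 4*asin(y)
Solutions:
 u(y) = C1 - 4*y*asin(y) - 4*sqrt(1 - y^2) + sqrt(3)*Piecewise((exp(k*y)/k, Ne(k, 0)), (y, True))


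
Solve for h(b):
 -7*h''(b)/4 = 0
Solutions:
 h(b) = C1 + C2*b


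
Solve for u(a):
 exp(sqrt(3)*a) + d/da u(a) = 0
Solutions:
 u(a) = C1 - sqrt(3)*exp(sqrt(3)*a)/3


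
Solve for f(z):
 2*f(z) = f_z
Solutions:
 f(z) = C1*exp(2*z)


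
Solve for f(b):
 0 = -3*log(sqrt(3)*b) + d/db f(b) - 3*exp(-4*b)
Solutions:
 f(b) = C1 + 3*b*log(b) + b*(-3 + 3*log(3)/2) - 3*exp(-4*b)/4


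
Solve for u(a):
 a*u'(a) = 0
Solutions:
 u(a) = C1


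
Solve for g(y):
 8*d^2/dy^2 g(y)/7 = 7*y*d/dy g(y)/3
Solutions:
 g(y) = C1 + C2*erfi(7*sqrt(3)*y/12)


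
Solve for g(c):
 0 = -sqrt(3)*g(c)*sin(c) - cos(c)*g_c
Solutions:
 g(c) = C1*cos(c)^(sqrt(3))


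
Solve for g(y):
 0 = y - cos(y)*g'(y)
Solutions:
 g(y) = C1 + Integral(y/cos(y), y)


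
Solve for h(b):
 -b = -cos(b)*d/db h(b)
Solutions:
 h(b) = C1 + Integral(b/cos(b), b)


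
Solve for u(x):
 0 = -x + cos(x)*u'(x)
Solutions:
 u(x) = C1 + Integral(x/cos(x), x)


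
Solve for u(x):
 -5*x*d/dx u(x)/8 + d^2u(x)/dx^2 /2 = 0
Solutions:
 u(x) = C1 + C2*erfi(sqrt(10)*x/4)


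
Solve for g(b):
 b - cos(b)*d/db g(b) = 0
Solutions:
 g(b) = C1 + Integral(b/cos(b), b)


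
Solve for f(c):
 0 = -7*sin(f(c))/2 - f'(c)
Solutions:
 f(c) = -acos((-C1 - exp(7*c))/(C1 - exp(7*c))) + 2*pi
 f(c) = acos((-C1 - exp(7*c))/(C1 - exp(7*c)))


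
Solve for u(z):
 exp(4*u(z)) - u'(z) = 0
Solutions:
 u(z) = log(-(-1/(C1 + 4*z))^(1/4))
 u(z) = log(-1/(C1 + 4*z))/4
 u(z) = log(-I*(-1/(C1 + 4*z))^(1/4))
 u(z) = log(I*(-1/(C1 + 4*z))^(1/4))


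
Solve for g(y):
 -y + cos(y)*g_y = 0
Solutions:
 g(y) = C1 + Integral(y/cos(y), y)


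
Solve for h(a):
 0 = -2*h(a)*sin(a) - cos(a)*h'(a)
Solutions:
 h(a) = C1*cos(a)^2


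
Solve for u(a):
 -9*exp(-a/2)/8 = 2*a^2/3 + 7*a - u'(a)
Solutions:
 u(a) = C1 + 2*a^3/9 + 7*a^2/2 - 9*exp(-a/2)/4


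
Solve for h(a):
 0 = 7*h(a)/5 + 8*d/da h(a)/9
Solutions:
 h(a) = C1*exp(-63*a/40)


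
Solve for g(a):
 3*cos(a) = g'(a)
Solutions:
 g(a) = C1 + 3*sin(a)


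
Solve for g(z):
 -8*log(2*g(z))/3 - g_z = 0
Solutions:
 3*Integral(1/(log(_y) + log(2)), (_y, g(z)))/8 = C1 - z


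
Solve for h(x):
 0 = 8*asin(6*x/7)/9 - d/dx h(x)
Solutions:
 h(x) = C1 + 8*x*asin(6*x/7)/9 + 4*sqrt(49 - 36*x^2)/27


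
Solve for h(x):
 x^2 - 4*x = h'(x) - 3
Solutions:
 h(x) = C1 + x^3/3 - 2*x^2 + 3*x


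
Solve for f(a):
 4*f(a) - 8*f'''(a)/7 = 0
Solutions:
 f(a) = C3*exp(2^(2/3)*7^(1/3)*a/2) + (C1*sin(2^(2/3)*sqrt(3)*7^(1/3)*a/4) + C2*cos(2^(2/3)*sqrt(3)*7^(1/3)*a/4))*exp(-2^(2/3)*7^(1/3)*a/4)


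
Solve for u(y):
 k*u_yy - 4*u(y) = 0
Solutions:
 u(y) = C1*exp(-2*y*sqrt(1/k)) + C2*exp(2*y*sqrt(1/k))


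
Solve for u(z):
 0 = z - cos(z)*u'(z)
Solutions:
 u(z) = C1 + Integral(z/cos(z), z)


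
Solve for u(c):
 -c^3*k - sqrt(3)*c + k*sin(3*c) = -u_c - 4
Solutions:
 u(c) = C1 + c^4*k/4 + sqrt(3)*c^2/2 - 4*c + k*cos(3*c)/3


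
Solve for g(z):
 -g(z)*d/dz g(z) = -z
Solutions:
 g(z) = -sqrt(C1 + z^2)
 g(z) = sqrt(C1 + z^2)


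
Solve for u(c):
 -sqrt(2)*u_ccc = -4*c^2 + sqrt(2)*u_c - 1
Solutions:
 u(c) = C1 + C2*sin(c) + C3*cos(c) + 2*sqrt(2)*c^3/3 - 7*sqrt(2)*c/2


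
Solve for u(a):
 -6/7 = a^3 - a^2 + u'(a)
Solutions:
 u(a) = C1 - a^4/4 + a^3/3 - 6*a/7


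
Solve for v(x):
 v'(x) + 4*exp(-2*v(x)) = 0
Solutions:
 v(x) = log(-sqrt(C1 - 8*x))
 v(x) = log(C1 - 8*x)/2


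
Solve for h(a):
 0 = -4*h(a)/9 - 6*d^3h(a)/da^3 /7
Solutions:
 h(a) = C3*exp(-14^(1/3)*a/3) + (C1*sin(14^(1/3)*sqrt(3)*a/6) + C2*cos(14^(1/3)*sqrt(3)*a/6))*exp(14^(1/3)*a/6)


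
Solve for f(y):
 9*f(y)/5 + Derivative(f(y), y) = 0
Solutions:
 f(y) = C1*exp(-9*y/5)


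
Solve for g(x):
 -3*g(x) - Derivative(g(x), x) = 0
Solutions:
 g(x) = C1*exp(-3*x)


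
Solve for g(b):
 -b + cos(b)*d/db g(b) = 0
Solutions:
 g(b) = C1 + Integral(b/cos(b), b)


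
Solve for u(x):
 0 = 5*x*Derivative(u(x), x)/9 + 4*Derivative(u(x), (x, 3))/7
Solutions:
 u(x) = C1 + Integral(C2*airyai(-210^(1/3)*x/6) + C3*airybi(-210^(1/3)*x/6), x)


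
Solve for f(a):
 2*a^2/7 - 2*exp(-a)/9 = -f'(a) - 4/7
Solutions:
 f(a) = C1 - 2*a^3/21 - 4*a/7 - 2*exp(-a)/9


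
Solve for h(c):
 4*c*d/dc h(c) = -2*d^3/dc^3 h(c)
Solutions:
 h(c) = C1 + Integral(C2*airyai(-2^(1/3)*c) + C3*airybi(-2^(1/3)*c), c)


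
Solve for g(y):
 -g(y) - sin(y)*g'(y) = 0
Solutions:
 g(y) = C1*sqrt(cos(y) + 1)/sqrt(cos(y) - 1)


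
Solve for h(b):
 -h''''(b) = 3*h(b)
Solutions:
 h(b) = (C1*sin(sqrt(2)*3^(1/4)*b/2) + C2*cos(sqrt(2)*3^(1/4)*b/2))*exp(-sqrt(2)*3^(1/4)*b/2) + (C3*sin(sqrt(2)*3^(1/4)*b/2) + C4*cos(sqrt(2)*3^(1/4)*b/2))*exp(sqrt(2)*3^(1/4)*b/2)


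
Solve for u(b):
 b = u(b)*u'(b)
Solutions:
 u(b) = -sqrt(C1 + b^2)
 u(b) = sqrt(C1 + b^2)


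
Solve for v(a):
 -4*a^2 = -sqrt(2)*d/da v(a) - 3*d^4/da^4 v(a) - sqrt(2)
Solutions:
 v(a) = C1 + C4*exp(-2^(1/6)*3^(2/3)*a/3) + 2*sqrt(2)*a^3/3 - a + (C2*sin(6^(1/6)*a/2) + C3*cos(6^(1/6)*a/2))*exp(2^(1/6)*3^(2/3)*a/6)


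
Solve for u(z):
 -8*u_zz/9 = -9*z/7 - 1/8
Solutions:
 u(z) = C1 + C2*z + 27*z^3/112 + 9*z^2/128


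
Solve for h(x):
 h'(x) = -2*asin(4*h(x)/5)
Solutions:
 Integral(1/asin(4*_y/5), (_y, h(x))) = C1 - 2*x


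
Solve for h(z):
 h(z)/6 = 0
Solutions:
 h(z) = 0


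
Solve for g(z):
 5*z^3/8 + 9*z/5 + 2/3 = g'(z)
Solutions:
 g(z) = C1 + 5*z^4/32 + 9*z^2/10 + 2*z/3


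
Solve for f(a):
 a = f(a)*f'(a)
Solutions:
 f(a) = -sqrt(C1 + a^2)
 f(a) = sqrt(C1 + a^2)


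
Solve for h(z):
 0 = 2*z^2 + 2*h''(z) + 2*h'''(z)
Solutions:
 h(z) = C1 + C2*z + C3*exp(-z) - z^4/12 + z^3/3 - z^2


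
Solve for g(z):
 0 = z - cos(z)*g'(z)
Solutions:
 g(z) = C1 + Integral(z/cos(z), z)


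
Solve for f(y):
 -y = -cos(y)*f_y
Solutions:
 f(y) = C1 + Integral(y/cos(y), y)


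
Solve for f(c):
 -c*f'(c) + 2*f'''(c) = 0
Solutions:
 f(c) = C1 + Integral(C2*airyai(2^(2/3)*c/2) + C3*airybi(2^(2/3)*c/2), c)


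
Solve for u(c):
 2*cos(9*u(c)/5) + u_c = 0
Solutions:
 2*c - 5*log(sin(9*u(c)/5) - 1)/18 + 5*log(sin(9*u(c)/5) + 1)/18 = C1


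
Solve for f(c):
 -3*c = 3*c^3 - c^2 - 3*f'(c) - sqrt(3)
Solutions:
 f(c) = C1 + c^4/4 - c^3/9 + c^2/2 - sqrt(3)*c/3


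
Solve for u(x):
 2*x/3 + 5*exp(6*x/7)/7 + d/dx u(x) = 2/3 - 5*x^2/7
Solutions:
 u(x) = C1 - 5*x^3/21 - x^2/3 + 2*x/3 - 5*exp(6*x/7)/6


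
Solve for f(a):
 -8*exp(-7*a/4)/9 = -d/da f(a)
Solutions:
 f(a) = C1 - 32*exp(-7*a/4)/63


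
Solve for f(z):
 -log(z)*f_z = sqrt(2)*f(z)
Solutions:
 f(z) = C1*exp(-sqrt(2)*li(z))


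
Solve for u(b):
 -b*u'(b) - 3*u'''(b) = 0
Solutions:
 u(b) = C1 + Integral(C2*airyai(-3^(2/3)*b/3) + C3*airybi(-3^(2/3)*b/3), b)


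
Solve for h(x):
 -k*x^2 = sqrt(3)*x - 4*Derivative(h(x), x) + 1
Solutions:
 h(x) = C1 + k*x^3/12 + sqrt(3)*x^2/8 + x/4


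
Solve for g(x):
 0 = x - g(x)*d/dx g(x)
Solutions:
 g(x) = -sqrt(C1 + x^2)
 g(x) = sqrt(C1 + x^2)


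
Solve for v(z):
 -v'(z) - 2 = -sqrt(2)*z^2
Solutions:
 v(z) = C1 + sqrt(2)*z^3/3 - 2*z


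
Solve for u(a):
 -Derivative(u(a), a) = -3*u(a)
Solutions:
 u(a) = C1*exp(3*a)


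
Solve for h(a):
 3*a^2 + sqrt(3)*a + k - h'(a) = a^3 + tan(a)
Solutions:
 h(a) = C1 - a^4/4 + a^3 + sqrt(3)*a^2/2 + a*k + log(cos(a))


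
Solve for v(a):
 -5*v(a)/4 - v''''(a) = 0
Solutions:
 v(a) = (C1*sin(5^(1/4)*a/2) + C2*cos(5^(1/4)*a/2))*exp(-5^(1/4)*a/2) + (C3*sin(5^(1/4)*a/2) + C4*cos(5^(1/4)*a/2))*exp(5^(1/4)*a/2)


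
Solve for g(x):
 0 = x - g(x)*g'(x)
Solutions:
 g(x) = -sqrt(C1 + x^2)
 g(x) = sqrt(C1 + x^2)


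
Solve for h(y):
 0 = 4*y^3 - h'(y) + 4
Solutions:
 h(y) = C1 + y^4 + 4*y


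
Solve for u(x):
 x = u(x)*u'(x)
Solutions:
 u(x) = -sqrt(C1 + x^2)
 u(x) = sqrt(C1 + x^2)


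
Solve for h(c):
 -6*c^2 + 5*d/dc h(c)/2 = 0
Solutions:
 h(c) = C1 + 4*c^3/5


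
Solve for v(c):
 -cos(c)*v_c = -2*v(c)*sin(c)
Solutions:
 v(c) = C1/cos(c)^2


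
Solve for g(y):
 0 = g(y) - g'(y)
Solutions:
 g(y) = C1*exp(y)


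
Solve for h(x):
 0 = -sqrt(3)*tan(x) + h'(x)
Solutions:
 h(x) = C1 - sqrt(3)*log(cos(x))


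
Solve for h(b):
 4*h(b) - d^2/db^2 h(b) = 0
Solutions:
 h(b) = C1*exp(-2*b) + C2*exp(2*b)


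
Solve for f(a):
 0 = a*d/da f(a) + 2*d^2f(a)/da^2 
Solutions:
 f(a) = C1 + C2*erf(a/2)


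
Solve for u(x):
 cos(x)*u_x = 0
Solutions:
 u(x) = C1


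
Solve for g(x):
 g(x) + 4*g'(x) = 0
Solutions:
 g(x) = C1*exp(-x/4)


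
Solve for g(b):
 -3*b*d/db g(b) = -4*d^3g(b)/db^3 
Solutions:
 g(b) = C1 + Integral(C2*airyai(6^(1/3)*b/2) + C3*airybi(6^(1/3)*b/2), b)


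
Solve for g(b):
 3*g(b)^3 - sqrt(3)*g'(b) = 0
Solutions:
 g(b) = -sqrt(2)*sqrt(-1/(C1 + sqrt(3)*b))/2
 g(b) = sqrt(2)*sqrt(-1/(C1 + sqrt(3)*b))/2


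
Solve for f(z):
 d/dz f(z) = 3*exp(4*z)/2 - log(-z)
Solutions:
 f(z) = C1 - z*log(-z) + z + 3*exp(4*z)/8


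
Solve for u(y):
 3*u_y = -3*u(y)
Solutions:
 u(y) = C1*exp(-y)


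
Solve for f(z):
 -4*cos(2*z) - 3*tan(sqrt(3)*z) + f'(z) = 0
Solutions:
 f(z) = C1 - sqrt(3)*log(cos(sqrt(3)*z)) + 2*sin(2*z)


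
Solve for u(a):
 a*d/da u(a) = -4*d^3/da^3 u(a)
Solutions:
 u(a) = C1 + Integral(C2*airyai(-2^(1/3)*a/2) + C3*airybi(-2^(1/3)*a/2), a)


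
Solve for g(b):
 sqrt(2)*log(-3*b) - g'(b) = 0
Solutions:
 g(b) = C1 + sqrt(2)*b*log(-b) + sqrt(2)*b*(-1 + log(3))


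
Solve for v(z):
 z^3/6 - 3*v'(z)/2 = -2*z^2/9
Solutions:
 v(z) = C1 + z^4/36 + 4*z^3/81


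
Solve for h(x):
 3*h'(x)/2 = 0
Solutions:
 h(x) = C1


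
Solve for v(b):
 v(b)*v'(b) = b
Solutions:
 v(b) = -sqrt(C1 + b^2)
 v(b) = sqrt(C1 + b^2)


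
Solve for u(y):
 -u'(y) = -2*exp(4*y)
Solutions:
 u(y) = C1 + exp(4*y)/2


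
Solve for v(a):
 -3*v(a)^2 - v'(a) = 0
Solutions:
 v(a) = 1/(C1 + 3*a)


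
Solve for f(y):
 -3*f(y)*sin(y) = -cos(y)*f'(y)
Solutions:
 f(y) = C1/cos(y)^3


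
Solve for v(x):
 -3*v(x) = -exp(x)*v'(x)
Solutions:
 v(x) = C1*exp(-3*exp(-x))


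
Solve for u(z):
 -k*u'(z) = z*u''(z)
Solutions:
 u(z) = C1 + z^(1 - re(k))*(C2*sin(log(z)*Abs(im(k))) + C3*cos(log(z)*im(k)))


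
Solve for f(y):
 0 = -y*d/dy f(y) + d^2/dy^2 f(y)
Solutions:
 f(y) = C1 + C2*erfi(sqrt(2)*y/2)


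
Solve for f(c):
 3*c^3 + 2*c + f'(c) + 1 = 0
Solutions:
 f(c) = C1 - 3*c^4/4 - c^2 - c


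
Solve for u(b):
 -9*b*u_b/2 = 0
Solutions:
 u(b) = C1


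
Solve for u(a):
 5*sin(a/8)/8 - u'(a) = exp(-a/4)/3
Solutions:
 u(a) = C1 - 5*cos(a/8) + 4*exp(-a/4)/3


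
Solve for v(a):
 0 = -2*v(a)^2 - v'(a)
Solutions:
 v(a) = 1/(C1 + 2*a)


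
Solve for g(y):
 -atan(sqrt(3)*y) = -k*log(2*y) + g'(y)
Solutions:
 g(y) = C1 + k*y*(log(y) - 1) + k*y*log(2) - y*atan(sqrt(3)*y) + sqrt(3)*log(3*y^2 + 1)/6


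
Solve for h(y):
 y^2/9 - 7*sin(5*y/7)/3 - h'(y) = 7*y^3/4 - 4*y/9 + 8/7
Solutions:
 h(y) = C1 - 7*y^4/16 + y^3/27 + 2*y^2/9 - 8*y/7 + 49*cos(5*y/7)/15


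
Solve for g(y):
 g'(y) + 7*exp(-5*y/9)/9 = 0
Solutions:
 g(y) = C1 + 7*exp(-5*y/9)/5


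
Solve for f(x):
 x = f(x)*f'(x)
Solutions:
 f(x) = -sqrt(C1 + x^2)
 f(x) = sqrt(C1 + x^2)


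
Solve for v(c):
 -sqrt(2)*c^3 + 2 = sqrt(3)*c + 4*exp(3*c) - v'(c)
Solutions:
 v(c) = C1 + sqrt(2)*c^4/4 + sqrt(3)*c^2/2 - 2*c + 4*exp(3*c)/3


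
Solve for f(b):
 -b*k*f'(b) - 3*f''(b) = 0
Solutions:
 f(b) = Piecewise((-sqrt(6)*sqrt(pi)*C1*erf(sqrt(6)*b*sqrt(k)/6)/(2*sqrt(k)) - C2, (k > 0) | (k < 0)), (-C1*b - C2, True))


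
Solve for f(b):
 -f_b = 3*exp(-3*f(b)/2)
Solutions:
 f(b) = 2*log(C1 - 9*b/2)/3
 f(b) = 2*log(2^(2/3)*(-3^(1/3) - 3^(5/6)*I)*(C1 - 3*b)^(1/3)/4)
 f(b) = 2*log(2^(2/3)*(-3^(1/3) + 3^(5/6)*I)*(C1 - 3*b)^(1/3)/4)


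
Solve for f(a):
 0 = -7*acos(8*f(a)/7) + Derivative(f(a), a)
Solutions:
 Integral(1/acos(8*_y/7), (_y, f(a))) = C1 + 7*a


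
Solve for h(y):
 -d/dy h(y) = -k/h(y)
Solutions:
 h(y) = -sqrt(C1 + 2*k*y)
 h(y) = sqrt(C1 + 2*k*y)


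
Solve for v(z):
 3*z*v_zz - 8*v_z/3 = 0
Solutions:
 v(z) = C1 + C2*z^(17/9)


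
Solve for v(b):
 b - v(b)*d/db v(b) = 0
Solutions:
 v(b) = -sqrt(C1 + b^2)
 v(b) = sqrt(C1 + b^2)


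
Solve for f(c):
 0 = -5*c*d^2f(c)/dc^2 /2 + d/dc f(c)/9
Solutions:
 f(c) = C1 + C2*c^(47/45)


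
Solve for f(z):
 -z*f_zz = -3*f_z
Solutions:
 f(z) = C1 + C2*z^4


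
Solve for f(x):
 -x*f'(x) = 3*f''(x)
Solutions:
 f(x) = C1 + C2*erf(sqrt(6)*x/6)


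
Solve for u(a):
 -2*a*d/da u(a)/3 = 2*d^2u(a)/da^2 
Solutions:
 u(a) = C1 + C2*erf(sqrt(6)*a/6)


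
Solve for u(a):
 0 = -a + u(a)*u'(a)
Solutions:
 u(a) = -sqrt(C1 + a^2)
 u(a) = sqrt(C1 + a^2)


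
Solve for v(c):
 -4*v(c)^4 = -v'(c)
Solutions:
 v(c) = (-1/(C1 + 12*c))^(1/3)
 v(c) = (-1/(C1 + 4*c))^(1/3)*(-3^(2/3) - 3*3^(1/6)*I)/6
 v(c) = (-1/(C1 + 4*c))^(1/3)*(-3^(2/3) + 3*3^(1/6)*I)/6


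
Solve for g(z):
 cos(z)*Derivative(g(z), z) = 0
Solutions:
 g(z) = C1


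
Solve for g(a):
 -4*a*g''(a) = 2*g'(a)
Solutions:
 g(a) = C1 + C2*sqrt(a)


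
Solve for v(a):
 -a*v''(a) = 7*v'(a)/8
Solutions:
 v(a) = C1 + C2*a^(1/8)


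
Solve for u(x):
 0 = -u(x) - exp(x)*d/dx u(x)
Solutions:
 u(x) = C1*exp(exp(-x))


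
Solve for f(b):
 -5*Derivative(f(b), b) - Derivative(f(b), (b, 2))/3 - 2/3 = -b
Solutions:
 f(b) = C1 + C2*exp(-15*b) + b^2/10 - 11*b/75


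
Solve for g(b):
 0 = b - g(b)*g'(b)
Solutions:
 g(b) = -sqrt(C1 + b^2)
 g(b) = sqrt(C1 + b^2)


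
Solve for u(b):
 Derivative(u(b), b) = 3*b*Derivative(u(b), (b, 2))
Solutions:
 u(b) = C1 + C2*b^(4/3)


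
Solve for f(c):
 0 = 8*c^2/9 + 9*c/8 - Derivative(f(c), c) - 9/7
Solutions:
 f(c) = C1 + 8*c^3/27 + 9*c^2/16 - 9*c/7


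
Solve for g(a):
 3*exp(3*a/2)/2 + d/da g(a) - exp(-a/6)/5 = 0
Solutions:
 g(a) = C1 - exp(a)^(3/2) - 6*exp(-a/6)/5


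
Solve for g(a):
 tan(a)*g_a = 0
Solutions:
 g(a) = C1


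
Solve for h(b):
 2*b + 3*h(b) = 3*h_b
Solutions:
 h(b) = C1*exp(b) - 2*b/3 - 2/3


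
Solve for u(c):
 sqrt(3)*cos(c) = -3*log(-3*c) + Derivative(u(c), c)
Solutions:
 u(c) = C1 + 3*c*log(-c) - 3*c + 3*c*log(3) + sqrt(3)*sin(c)


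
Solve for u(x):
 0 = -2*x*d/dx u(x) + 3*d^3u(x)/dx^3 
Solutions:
 u(x) = C1 + Integral(C2*airyai(2^(1/3)*3^(2/3)*x/3) + C3*airybi(2^(1/3)*3^(2/3)*x/3), x)
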